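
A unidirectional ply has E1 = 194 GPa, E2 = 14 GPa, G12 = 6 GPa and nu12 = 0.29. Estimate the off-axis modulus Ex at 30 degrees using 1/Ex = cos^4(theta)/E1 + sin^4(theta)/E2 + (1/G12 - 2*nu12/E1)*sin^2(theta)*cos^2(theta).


cos^4(30) = 0.5625, sin^4(30) = 0.0625, sin^2(30)*cos^2(30) = 0.1875
1/G12 - 2*nu12/E1 = 1/6 - 2*0.29/194 = 0.163677 GPa^-1
1/Ex = 0.5625/194 + 0.0625/14 + 0.163677*0.1875 = 0.0380532 GPa^-1
Ex = 26.28 GPa

26.28 GPa


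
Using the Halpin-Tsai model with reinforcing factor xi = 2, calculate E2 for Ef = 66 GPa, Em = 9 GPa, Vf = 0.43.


eta = (Ef/Em - 1)/(Ef/Em + xi) = (7.3333 - 1)/(7.3333 + 2) = 0.6786
E2 = Em*(1+xi*eta*Vf)/(1-eta*Vf) = 20.12 GPa

20.12 GPa


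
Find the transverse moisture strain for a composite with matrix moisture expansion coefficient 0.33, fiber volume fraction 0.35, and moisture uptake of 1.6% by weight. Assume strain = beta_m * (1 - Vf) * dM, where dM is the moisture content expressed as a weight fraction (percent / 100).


dM = 1.6/100 = 0.016
strain = beta_m * (1-Vf) * dM = 0.33 * 0.65 * 0.016 = 0.003432

0.003432


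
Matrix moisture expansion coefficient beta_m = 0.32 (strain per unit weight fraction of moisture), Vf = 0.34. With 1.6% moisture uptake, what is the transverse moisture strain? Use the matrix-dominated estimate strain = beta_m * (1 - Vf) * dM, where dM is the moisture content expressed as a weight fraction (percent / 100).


dM = 1.6/100 = 0.016
strain = beta_m * (1-Vf) * dM = 0.32 * 0.66 * 0.016 = 0.0033792

0.0033792


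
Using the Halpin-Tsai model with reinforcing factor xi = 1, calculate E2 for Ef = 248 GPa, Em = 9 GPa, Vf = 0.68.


eta = (Ef/Em - 1)/(Ef/Em + xi) = (27.5556 - 1)/(27.5556 + 1) = 0.93
E2 = Em*(1+xi*eta*Vf)/(1-eta*Vf) = 39.96 GPa

39.96 GPa


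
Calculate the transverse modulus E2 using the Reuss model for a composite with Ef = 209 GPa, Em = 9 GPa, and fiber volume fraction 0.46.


1/E2 = Vf/Ef + (1-Vf)/Em = 0.46/209 + 0.54/9
E2 = 16.08 GPa

16.08 GPa


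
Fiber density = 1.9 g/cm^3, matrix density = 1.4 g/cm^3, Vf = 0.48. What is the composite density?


rho_c = rho_f*Vf + rho_m*(1-Vf) = 1.9*0.48 + 1.4*0.52 = 1.64 g/cm^3

1.64 g/cm^3


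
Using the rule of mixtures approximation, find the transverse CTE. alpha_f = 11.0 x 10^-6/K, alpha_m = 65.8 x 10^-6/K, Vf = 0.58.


alpha_2 = alpha_f*Vf + alpha_m*(1-Vf) = 11.0*0.58 + 65.8*0.42 = 34.0 x 10^-6/K

34.0 x 10^-6/K


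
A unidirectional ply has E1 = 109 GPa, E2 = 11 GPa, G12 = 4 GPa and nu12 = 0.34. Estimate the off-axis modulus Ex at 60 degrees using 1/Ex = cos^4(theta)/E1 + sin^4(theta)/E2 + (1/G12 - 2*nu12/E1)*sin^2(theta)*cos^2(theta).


cos^4(60) = 0.0625, sin^4(60) = 0.5625, sin^2(60)*cos^2(60) = 0.1875
1/G12 - 2*nu12/E1 = 1/4 - 2*0.34/109 = 0.243761 GPa^-1
1/Ex = 0.0625/109 + 0.5625/11 + 0.243761*0.1875 = 0.097415 GPa^-1
Ex = 10.27 GPa

10.27 GPa


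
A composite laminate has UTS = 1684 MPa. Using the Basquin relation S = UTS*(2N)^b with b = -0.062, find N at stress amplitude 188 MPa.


N = 0.5 * (S/UTS)^(1/b) = 0.5 * (188/1684)^(1/-0.062) = 1.1397e+15 cycles

1.1397e+15 cycles


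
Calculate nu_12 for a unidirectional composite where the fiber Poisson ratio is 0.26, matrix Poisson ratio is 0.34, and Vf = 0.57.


nu_12 = nu_f*Vf + nu_m*(1-Vf) = 0.26*0.57 + 0.34*0.43 = 0.2944

0.2944


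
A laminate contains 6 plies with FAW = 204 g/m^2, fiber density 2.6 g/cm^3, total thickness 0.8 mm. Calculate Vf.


Vf = n * FAW / (rho_f * h * 1000) = 6 * 204 / (2.6 * 0.8 * 1000) = 0.5885

0.5885


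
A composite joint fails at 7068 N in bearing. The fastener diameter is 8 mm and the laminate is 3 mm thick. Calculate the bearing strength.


sigma_br = F/(d*h) = 7068/(8*3) = 294.5 MPa

294.5 MPa


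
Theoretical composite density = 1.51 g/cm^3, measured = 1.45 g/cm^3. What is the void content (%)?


Void% = (rho_theo - rho_actual)/rho_theo * 100 = (1.51 - 1.45)/1.51 * 100 = 3.97%

3.97%


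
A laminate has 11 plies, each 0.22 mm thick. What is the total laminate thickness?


h = n * t_ply = 11 * 0.22 = 2.42 mm

2.42 mm


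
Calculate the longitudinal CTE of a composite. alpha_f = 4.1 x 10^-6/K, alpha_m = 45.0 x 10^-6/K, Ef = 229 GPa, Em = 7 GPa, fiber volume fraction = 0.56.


E1 = Ef*Vf + Em*(1-Vf) = 131.32
alpha_1 = (alpha_f*Ef*Vf + alpha_m*Em*(1-Vf))/E1 = 5.06 x 10^-6/K

5.06 x 10^-6/K


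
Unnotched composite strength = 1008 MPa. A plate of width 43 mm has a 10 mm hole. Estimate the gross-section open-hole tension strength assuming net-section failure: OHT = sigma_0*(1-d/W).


OHT = sigma_0*(1-d/W) = 1008*(1-10/43) = 773.6 MPa

773.6 MPa


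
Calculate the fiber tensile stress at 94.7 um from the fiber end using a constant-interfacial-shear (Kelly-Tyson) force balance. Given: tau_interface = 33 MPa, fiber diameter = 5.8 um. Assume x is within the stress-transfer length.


Force balance: sigma_f * (pi*d^2/4) = tau * (pi*d) * x  ->  sigma_f = 4 * tau * x / d
sigma_f = 4 * 33 * 94.7 / 5.8 = 2155.2 MPa

2155.2 MPa


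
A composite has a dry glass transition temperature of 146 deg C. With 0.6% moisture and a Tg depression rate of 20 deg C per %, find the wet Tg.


Tg_wet = Tg_dry - k*moisture = 146 - 20*0.6 = 134.0 deg C

134.0 deg C


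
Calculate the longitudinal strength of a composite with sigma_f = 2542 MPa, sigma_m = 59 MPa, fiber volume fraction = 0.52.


sigma_1 = sigma_f*Vf + sigma_m*(1-Vf) = 2542*0.52 + 59*0.48 = 1350.2 MPa

1350.2 MPa


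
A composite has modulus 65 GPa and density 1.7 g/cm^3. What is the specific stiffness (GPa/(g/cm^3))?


Specific stiffness = E/rho = 65/1.7 = 38.2 GPa/(g/cm^3)

38.2 GPa/(g/cm^3)


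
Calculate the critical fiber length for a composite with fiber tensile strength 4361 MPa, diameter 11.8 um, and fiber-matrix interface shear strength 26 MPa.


Lc = sigma_f * d / (2 * tau_i) = 4361 * 11.8 / (2 * 26) = 989.6 um

989.6 um


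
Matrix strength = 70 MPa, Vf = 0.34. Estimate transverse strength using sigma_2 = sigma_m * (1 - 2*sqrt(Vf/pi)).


factor = 1 - 2*sqrt(0.34/pi) = 0.342
sigma_2 = 70 * 0.342 = 23.94 MPa

23.94 MPa


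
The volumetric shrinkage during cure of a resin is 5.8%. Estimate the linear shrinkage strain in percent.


Linear shrinkage ≈ vol_shrink/3 = 5.8/3 = 1.933%

1.933%


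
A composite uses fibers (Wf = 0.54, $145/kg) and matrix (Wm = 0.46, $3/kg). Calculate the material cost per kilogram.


Cost = cost_f*Wf + cost_m*Wm = 145*0.54 + 3*0.46 = $79.68/kg

$79.68/kg


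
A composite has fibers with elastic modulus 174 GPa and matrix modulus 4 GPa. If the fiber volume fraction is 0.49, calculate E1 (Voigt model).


E1 = Ef*Vf + Em*(1-Vf) = 174*0.49 + 4*0.51 = 87.3 GPa

87.3 GPa


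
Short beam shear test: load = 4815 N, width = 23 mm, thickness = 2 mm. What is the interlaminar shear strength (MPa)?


ILSS = 3F/(4bh) = 3*4815/(4*23*2) = 78.51 MPa

78.51 MPa


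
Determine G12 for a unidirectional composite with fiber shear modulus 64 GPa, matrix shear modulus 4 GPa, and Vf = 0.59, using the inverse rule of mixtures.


1/G12 = Vf/Gf + (1-Vf)/Gm = 0.59/64 + 0.41/4
G12 = 8.95 GPa

8.95 GPa


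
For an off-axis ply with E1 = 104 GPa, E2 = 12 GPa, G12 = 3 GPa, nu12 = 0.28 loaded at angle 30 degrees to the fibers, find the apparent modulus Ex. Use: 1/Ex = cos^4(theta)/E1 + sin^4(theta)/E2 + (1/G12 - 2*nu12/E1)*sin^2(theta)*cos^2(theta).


cos^4(30) = 0.5625, sin^4(30) = 0.0625, sin^2(30)*cos^2(30) = 0.1875
1/G12 - 2*nu12/E1 = 1/3 - 2*0.28/104 = 0.327949 GPa^-1
1/Ex = 0.5625/104 + 0.0625/12 + 0.327949*0.1875 = 0.0721074 GPa^-1
Ex = 13.87 GPa

13.87 GPa


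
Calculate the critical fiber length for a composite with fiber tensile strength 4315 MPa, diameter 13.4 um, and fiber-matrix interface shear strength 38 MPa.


Lc = sigma_f * d / (2 * tau_i) = 4315 * 13.4 / (2 * 38) = 760.8 um

760.8 um


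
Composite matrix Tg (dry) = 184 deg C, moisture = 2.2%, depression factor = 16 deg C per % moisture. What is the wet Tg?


Tg_wet = Tg_dry - k*moisture = 184 - 16*2.2 = 148.8 deg C

148.8 deg C


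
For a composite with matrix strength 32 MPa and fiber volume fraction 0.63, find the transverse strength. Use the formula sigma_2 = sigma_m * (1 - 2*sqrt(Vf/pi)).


factor = 1 - 2*sqrt(0.63/pi) = 0.1044
sigma_2 = 32 * 0.1044 = 3.34 MPa

3.34 MPa


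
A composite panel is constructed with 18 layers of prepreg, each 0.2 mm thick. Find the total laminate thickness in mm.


h = n * t_ply = 18 * 0.2 = 3.6 mm

3.6 mm


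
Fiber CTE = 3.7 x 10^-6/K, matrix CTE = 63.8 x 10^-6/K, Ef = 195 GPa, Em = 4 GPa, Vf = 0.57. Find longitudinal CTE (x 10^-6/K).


E1 = Ef*Vf + Em*(1-Vf) = 112.87
alpha_1 = (alpha_f*Ef*Vf + alpha_m*Em*(1-Vf))/E1 = 4.62 x 10^-6/K

4.62 x 10^-6/K


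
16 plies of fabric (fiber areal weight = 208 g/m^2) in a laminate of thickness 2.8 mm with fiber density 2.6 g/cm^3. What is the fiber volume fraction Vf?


Vf = n * FAW / (rho_f * h * 1000) = 16 * 208 / (2.6 * 2.8 * 1000) = 0.4571

0.4571


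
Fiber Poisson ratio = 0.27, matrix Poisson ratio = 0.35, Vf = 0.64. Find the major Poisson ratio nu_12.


nu_12 = nu_f*Vf + nu_m*(1-Vf) = 0.27*0.64 + 0.35*0.36 = 0.2988

0.2988


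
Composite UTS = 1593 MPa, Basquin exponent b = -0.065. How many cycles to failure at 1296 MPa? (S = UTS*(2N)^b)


N = 0.5 * (S/UTS)^(1/b) = 0.5 * (1296/1593)^(1/-0.065) = 11.9563 cycles

11.9563 cycles


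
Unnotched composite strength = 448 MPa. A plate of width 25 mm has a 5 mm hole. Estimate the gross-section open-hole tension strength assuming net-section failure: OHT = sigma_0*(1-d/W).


OHT = sigma_0*(1-d/W) = 448*(1-5/25) = 358.4 MPa

358.4 MPa


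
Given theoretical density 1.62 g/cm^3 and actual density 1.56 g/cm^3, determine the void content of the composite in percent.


Void% = (rho_theo - rho_actual)/rho_theo * 100 = (1.62 - 1.56)/1.62 * 100 = 3.7%

3.7%


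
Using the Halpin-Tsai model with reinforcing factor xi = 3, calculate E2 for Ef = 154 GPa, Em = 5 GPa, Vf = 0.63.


eta = (Ef/Em - 1)/(Ef/Em + xi) = (30.8 - 1)/(30.8 + 3) = 0.8817
E2 = Em*(1+xi*eta*Vf)/(1-eta*Vf) = 29.99 GPa

29.99 GPa


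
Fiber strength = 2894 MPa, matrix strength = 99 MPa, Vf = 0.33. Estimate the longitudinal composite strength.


sigma_1 = sigma_f*Vf + sigma_m*(1-Vf) = 2894*0.33 + 99*0.67 = 1021.4 MPa

1021.4 MPa


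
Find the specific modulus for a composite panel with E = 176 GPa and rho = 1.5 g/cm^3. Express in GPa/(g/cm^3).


Specific stiffness = E/rho = 176/1.5 = 117.3 GPa/(g/cm^3)

117.3 GPa/(g/cm^3)


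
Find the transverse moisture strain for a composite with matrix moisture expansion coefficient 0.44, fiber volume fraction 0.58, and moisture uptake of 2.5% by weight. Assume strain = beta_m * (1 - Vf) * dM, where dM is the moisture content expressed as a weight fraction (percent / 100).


dM = 2.5/100 = 0.025
strain = beta_m * (1-Vf) * dM = 0.44 * 0.42 * 0.025 = 0.00462

0.00462


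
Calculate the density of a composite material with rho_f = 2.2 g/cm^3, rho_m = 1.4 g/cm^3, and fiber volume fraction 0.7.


rho_c = rho_f*Vf + rho_m*(1-Vf) = 2.2*0.7 + 1.4*0.3 = 1.96 g/cm^3

1.96 g/cm^3


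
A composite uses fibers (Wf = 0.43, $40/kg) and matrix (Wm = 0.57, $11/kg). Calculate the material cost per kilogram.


Cost = cost_f*Wf + cost_m*Wm = 40*0.43 + 11*0.57 = $23.47/kg

$23.47/kg


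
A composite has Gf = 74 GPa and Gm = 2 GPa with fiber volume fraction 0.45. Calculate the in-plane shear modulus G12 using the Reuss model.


1/G12 = Vf/Gf + (1-Vf)/Gm = 0.45/74 + 0.55/2
G12 = 3.56 GPa

3.56 GPa


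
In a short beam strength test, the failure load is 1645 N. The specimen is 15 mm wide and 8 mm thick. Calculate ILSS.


ILSS = 3F/(4bh) = 3*1645/(4*15*8) = 10.28 MPa

10.28 MPa


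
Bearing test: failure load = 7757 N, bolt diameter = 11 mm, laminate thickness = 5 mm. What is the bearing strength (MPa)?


sigma_br = F/(d*h) = 7757/(11*5) = 141.0 MPa

141.0 MPa


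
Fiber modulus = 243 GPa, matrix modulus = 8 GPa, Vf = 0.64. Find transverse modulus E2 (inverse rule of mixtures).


1/E2 = Vf/Ef + (1-Vf)/Em = 0.64/243 + 0.36/8
E2 = 20.99 GPa

20.99 GPa


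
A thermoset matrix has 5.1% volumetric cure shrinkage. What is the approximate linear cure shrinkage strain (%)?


Linear shrinkage ≈ vol_shrink/3 = 5.1/3 = 1.7%

1.7%


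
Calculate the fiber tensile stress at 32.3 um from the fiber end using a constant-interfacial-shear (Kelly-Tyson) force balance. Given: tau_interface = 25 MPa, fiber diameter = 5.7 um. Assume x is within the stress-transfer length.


Force balance: sigma_f * (pi*d^2/4) = tau * (pi*d) * x  ->  sigma_f = 4 * tau * x / d
sigma_f = 4 * 25 * 32.3 / 5.7 = 566.7 MPa

566.7 MPa


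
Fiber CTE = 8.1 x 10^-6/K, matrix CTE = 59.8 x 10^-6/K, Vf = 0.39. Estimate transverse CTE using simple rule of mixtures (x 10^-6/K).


alpha_2 = alpha_f*Vf + alpha_m*(1-Vf) = 8.1*0.39 + 59.8*0.61 = 39.6 x 10^-6/K

39.6 x 10^-6/K


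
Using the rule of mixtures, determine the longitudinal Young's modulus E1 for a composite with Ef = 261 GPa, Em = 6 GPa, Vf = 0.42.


E1 = Ef*Vf + Em*(1-Vf) = 261*0.42 + 6*0.58 = 113.1 GPa

113.1 GPa


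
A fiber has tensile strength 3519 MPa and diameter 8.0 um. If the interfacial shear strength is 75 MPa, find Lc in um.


Lc = sigma_f * d / (2 * tau_i) = 3519 * 8.0 / (2 * 75) = 187.7 um

187.7 um


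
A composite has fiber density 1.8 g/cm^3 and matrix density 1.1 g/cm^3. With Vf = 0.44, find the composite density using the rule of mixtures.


rho_c = rho_f*Vf + rho_m*(1-Vf) = 1.8*0.44 + 1.1*0.56 = 1.408 g/cm^3

1.408 g/cm^3


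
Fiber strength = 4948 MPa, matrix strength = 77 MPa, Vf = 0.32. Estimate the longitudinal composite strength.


sigma_1 = sigma_f*Vf + sigma_m*(1-Vf) = 4948*0.32 + 77*0.68 = 1635.7 MPa

1635.7 MPa


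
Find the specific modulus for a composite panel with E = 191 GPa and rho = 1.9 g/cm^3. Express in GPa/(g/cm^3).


Specific stiffness = E/rho = 191/1.9 = 100.5 GPa/(g/cm^3)

100.5 GPa/(g/cm^3)


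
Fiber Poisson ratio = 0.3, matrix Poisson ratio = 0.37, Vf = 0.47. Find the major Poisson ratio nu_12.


nu_12 = nu_f*Vf + nu_m*(1-Vf) = 0.3*0.47 + 0.37*0.53 = 0.3371

0.3371


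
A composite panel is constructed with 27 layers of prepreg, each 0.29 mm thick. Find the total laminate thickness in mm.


h = n * t_ply = 27 * 0.29 = 7.83 mm

7.83 mm


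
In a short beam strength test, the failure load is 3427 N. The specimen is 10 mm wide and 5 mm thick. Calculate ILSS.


ILSS = 3F/(4bh) = 3*3427/(4*10*5) = 51.41 MPa

51.41 MPa


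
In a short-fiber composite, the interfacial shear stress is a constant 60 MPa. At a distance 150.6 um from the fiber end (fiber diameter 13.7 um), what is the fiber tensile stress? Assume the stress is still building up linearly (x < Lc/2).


Force balance: sigma_f * (pi*d^2/4) = tau * (pi*d) * x  ->  sigma_f = 4 * tau * x / d
sigma_f = 4 * 60 * 150.6 / 13.7 = 2638.2 MPa

2638.2 MPa


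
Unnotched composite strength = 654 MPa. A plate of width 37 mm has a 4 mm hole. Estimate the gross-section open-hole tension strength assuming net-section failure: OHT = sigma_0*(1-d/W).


OHT = sigma_0*(1-d/W) = 654*(1-4/37) = 583.3 MPa

583.3 MPa


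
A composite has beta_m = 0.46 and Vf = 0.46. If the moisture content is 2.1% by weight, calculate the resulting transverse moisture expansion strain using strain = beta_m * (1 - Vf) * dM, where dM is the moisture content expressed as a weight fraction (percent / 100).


dM = 2.1/100 = 0.021
strain = beta_m * (1-Vf) * dM = 0.46 * 0.54 * 0.021 = 0.0052164

0.0052164


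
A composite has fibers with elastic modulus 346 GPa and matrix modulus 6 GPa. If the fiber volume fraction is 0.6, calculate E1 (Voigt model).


E1 = Ef*Vf + Em*(1-Vf) = 346*0.6 + 6*0.4 = 210.0 GPa

210.0 GPa


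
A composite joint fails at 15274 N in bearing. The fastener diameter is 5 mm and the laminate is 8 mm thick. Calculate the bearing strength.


sigma_br = F/(d*h) = 15274/(5*8) = 381.9 MPa

381.9 MPa


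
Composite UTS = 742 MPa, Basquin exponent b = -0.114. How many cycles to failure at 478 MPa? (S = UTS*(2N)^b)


N = 0.5 * (S/UTS)^(1/b) = 0.5 * (478/742)^(1/-0.114) = 23.6700 cycles

23.6700 cycles


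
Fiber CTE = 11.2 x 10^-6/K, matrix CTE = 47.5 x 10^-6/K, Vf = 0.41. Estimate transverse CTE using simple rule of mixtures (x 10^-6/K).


alpha_2 = alpha_f*Vf + alpha_m*(1-Vf) = 11.2*0.41 + 47.5*0.59 = 32.6 x 10^-6/K

32.6 x 10^-6/K


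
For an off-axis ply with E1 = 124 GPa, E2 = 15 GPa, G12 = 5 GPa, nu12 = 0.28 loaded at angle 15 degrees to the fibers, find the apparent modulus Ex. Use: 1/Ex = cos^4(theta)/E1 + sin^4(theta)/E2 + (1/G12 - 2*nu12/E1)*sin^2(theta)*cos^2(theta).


cos^4(15) = 0.870513, sin^4(15) = 0.004487, sin^2(15)*cos^2(15) = 0.0625
1/G12 - 2*nu12/E1 = 1/5 - 2*0.28/124 = 0.195484 GPa^-1
1/Ex = 0.870513/124 + 0.004487/15 + 0.195484*0.0625 = 0.0195372 GPa^-1
Ex = 51.18 GPa

51.18 GPa


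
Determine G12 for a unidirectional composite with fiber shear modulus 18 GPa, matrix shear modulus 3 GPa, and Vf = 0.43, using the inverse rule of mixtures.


1/G12 = Vf/Gf + (1-Vf)/Gm = 0.43/18 + 0.57/3
G12 = 4.68 GPa

4.68 GPa


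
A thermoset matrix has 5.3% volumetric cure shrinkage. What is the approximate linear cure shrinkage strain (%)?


Linear shrinkage ≈ vol_shrink/3 = 5.3/3 = 1.767%

1.767%


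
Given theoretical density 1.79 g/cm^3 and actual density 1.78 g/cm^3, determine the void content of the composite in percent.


Void% = (rho_theo - rho_actual)/rho_theo * 100 = (1.79 - 1.78)/1.79 * 100 = 0.56%

0.56%


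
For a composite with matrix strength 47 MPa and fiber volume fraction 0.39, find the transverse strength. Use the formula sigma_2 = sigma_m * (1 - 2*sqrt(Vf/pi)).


factor = 1 - 2*sqrt(0.39/pi) = 0.2953
sigma_2 = 47 * 0.2953 = 13.88 MPa

13.88 MPa


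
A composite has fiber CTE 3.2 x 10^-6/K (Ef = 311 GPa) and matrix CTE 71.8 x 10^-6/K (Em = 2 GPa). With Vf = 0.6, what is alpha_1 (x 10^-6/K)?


E1 = Ef*Vf + Em*(1-Vf) = 187.4
alpha_1 = (alpha_f*Ef*Vf + alpha_m*Em*(1-Vf))/E1 = 3.49 x 10^-6/K

3.49 x 10^-6/K


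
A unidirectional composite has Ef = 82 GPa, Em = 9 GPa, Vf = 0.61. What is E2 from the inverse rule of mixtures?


1/E2 = Vf/Ef + (1-Vf)/Em = 0.61/82 + 0.39/9
E2 = 19.7 GPa

19.7 GPa


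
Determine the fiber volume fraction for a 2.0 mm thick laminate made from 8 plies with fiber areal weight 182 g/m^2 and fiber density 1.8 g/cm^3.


Vf = n * FAW / (rho_f * h * 1000) = 8 * 182 / (1.8 * 2.0 * 1000) = 0.4044

0.4044


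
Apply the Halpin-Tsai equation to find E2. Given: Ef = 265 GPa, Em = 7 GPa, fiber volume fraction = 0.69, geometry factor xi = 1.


eta = (Ef/Em - 1)/(Ef/Em + xi) = (37.8571 - 1)/(37.8571 + 1) = 0.9485
E2 = Em*(1+xi*eta*Vf)/(1-eta*Vf) = 33.52 GPa

33.52 GPa


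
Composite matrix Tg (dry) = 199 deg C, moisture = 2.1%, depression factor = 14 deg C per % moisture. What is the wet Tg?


Tg_wet = Tg_dry - k*moisture = 199 - 14*2.1 = 169.6 deg C

169.6 deg C


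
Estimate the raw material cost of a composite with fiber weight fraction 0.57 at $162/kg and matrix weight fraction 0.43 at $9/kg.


Cost = cost_f*Wf + cost_m*Wm = 162*0.57 + 9*0.43 = $96.21/kg

$96.21/kg


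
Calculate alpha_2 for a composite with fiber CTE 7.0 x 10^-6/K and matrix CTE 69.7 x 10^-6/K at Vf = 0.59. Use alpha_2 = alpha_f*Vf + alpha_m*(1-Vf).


alpha_2 = alpha_f*Vf + alpha_m*(1-Vf) = 7.0*0.59 + 69.7*0.41 = 32.7 x 10^-6/K

32.7 x 10^-6/K


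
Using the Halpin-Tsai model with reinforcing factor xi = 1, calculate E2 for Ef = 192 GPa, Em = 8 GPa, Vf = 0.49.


eta = (Ef/Em - 1)/(Ef/Em + xi) = (24.0 - 1)/(24.0 + 1) = 0.92
E2 = Em*(1+xi*eta*Vf)/(1-eta*Vf) = 21.13 GPa

21.13 GPa


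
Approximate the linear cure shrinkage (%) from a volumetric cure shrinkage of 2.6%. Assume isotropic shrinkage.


Linear shrinkage ≈ vol_shrink/3 = 2.6/3 = 0.867%

0.867%


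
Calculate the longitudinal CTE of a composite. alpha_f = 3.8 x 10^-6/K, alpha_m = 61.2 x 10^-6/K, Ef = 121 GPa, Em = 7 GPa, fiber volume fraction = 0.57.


E1 = Ef*Vf + Em*(1-Vf) = 71.98
alpha_1 = (alpha_f*Ef*Vf + alpha_m*Em*(1-Vf))/E1 = 6.2 x 10^-6/K

6.2 x 10^-6/K


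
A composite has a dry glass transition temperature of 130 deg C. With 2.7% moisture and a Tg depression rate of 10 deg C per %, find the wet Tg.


Tg_wet = Tg_dry - k*moisture = 130 - 10*2.7 = 103.0 deg C

103.0 deg C


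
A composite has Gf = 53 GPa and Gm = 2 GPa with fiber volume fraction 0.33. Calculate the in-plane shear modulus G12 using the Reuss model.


1/G12 = Vf/Gf + (1-Vf)/Gm = 0.33/53 + 0.67/2
G12 = 2.93 GPa

2.93 GPa


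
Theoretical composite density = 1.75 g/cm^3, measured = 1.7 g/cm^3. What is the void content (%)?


Void% = (rho_theo - rho_actual)/rho_theo * 100 = (1.75 - 1.7)/1.75 * 100 = 2.86%

2.86%


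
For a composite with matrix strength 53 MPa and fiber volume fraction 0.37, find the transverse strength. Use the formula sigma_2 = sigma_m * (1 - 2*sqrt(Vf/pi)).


factor = 1 - 2*sqrt(0.37/pi) = 0.3136
sigma_2 = 53 * 0.3136 = 16.62 MPa

16.62 MPa


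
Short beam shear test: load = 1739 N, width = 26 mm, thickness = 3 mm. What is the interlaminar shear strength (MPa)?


ILSS = 3F/(4bh) = 3*1739/(4*26*3) = 16.72 MPa

16.72 MPa


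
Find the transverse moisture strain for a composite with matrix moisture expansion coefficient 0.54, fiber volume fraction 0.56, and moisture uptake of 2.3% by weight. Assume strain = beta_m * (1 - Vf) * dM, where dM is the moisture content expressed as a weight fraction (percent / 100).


dM = 2.3/100 = 0.023
strain = beta_m * (1-Vf) * dM = 0.54 * 0.44 * 0.023 = 0.0054648

0.0054648


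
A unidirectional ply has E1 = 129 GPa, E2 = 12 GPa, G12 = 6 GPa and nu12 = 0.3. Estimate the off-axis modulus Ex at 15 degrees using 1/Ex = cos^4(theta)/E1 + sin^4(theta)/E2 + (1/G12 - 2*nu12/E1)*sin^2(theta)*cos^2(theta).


cos^4(15) = 0.870513, sin^4(15) = 0.004487, sin^2(15)*cos^2(15) = 0.0625
1/G12 - 2*nu12/E1 = 1/6 - 2*0.3/129 = 0.162016 GPa^-1
1/Ex = 0.870513/129 + 0.004487/12 + 0.162016*0.0625 = 0.0172481 GPa^-1
Ex = 57.98 GPa

57.98 GPa


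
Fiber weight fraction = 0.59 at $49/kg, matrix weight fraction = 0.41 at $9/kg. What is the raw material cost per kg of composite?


Cost = cost_f*Wf + cost_m*Wm = 49*0.59 + 9*0.41 = $32.6/kg

$32.6/kg


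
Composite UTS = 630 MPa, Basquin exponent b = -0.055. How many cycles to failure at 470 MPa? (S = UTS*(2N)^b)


N = 0.5 * (S/UTS)^(1/b) = 0.5 * (470/630)^(1/-0.055) = 102.9138 cycles

102.9138 cycles


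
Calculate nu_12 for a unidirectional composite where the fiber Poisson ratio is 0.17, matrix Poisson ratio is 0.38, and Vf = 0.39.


nu_12 = nu_f*Vf + nu_m*(1-Vf) = 0.17*0.39 + 0.38*0.61 = 0.2981

0.2981


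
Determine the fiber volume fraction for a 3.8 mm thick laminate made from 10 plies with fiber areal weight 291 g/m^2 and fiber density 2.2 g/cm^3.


Vf = n * FAW / (rho_f * h * 1000) = 10 * 291 / (2.2 * 3.8 * 1000) = 0.3481

0.3481


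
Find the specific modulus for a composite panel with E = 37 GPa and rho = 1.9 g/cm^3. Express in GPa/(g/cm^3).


Specific stiffness = E/rho = 37/1.9 = 19.5 GPa/(g/cm^3)

19.5 GPa/(g/cm^3)


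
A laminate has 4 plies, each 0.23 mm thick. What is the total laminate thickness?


h = n * t_ply = 4 * 0.23 = 0.92 mm

0.92 mm


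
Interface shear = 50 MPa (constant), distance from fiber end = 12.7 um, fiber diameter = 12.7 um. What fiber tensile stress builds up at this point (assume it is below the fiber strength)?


Force balance: sigma_f * (pi*d^2/4) = tau * (pi*d) * x  ->  sigma_f = 4 * tau * x / d
sigma_f = 4 * 50 * 12.7 / 12.7 = 200.0 MPa

200.0 MPa


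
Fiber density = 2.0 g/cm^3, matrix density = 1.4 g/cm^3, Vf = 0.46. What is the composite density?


rho_c = rho_f*Vf + rho_m*(1-Vf) = 2.0*0.46 + 1.4*0.54 = 1.676 g/cm^3

1.676 g/cm^3


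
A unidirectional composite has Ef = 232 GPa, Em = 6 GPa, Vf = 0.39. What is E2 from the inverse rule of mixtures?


1/E2 = Vf/Ef + (1-Vf)/Em = 0.39/232 + 0.61/6
E2 = 9.68 GPa

9.68 GPa


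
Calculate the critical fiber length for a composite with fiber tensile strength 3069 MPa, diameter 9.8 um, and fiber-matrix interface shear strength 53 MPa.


Lc = sigma_f * d / (2 * tau_i) = 3069 * 9.8 / (2 * 53) = 283.7 um

283.7 um


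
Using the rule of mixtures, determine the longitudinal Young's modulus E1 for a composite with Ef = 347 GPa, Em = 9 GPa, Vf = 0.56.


E1 = Ef*Vf + Em*(1-Vf) = 347*0.56 + 9*0.44 = 198.28 GPa

198.28 GPa


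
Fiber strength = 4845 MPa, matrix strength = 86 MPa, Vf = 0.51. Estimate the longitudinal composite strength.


sigma_1 = sigma_f*Vf + sigma_m*(1-Vf) = 4845*0.51 + 86*0.49 = 2513.1 MPa

2513.1 MPa


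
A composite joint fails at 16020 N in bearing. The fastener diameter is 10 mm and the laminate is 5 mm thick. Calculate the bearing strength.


sigma_br = F/(d*h) = 16020/(10*5) = 320.4 MPa

320.4 MPa


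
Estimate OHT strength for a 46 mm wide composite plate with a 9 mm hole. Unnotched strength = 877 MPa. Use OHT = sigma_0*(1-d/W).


OHT = sigma_0*(1-d/W) = 877*(1-9/46) = 705.4 MPa

705.4 MPa


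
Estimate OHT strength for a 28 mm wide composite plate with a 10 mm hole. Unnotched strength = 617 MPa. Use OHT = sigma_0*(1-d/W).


OHT = sigma_0*(1-d/W) = 617*(1-10/28) = 396.6 MPa

396.6 MPa


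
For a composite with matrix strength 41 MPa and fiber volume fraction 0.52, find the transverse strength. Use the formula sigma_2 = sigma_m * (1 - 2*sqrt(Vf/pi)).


factor = 1 - 2*sqrt(0.52/pi) = 0.1863
sigma_2 = 41 * 0.1863 = 7.64 MPa

7.64 MPa


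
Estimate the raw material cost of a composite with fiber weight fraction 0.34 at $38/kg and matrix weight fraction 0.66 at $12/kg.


Cost = cost_f*Wf + cost_m*Wm = 38*0.34 + 12*0.66 = $20.84/kg

$20.84/kg


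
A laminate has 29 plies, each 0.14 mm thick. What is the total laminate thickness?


h = n * t_ply = 29 * 0.14 = 4.06 mm

4.06 mm


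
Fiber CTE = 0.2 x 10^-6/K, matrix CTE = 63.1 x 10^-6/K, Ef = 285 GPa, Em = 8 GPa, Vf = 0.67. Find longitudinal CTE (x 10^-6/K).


E1 = Ef*Vf + Em*(1-Vf) = 193.59
alpha_1 = (alpha_f*Ef*Vf + alpha_m*Em*(1-Vf))/E1 = 1.06 x 10^-6/K

1.06 x 10^-6/K


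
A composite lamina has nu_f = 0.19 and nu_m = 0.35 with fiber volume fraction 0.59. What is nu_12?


nu_12 = nu_f*Vf + nu_m*(1-Vf) = 0.19*0.59 + 0.35*0.41 = 0.2556

0.2556


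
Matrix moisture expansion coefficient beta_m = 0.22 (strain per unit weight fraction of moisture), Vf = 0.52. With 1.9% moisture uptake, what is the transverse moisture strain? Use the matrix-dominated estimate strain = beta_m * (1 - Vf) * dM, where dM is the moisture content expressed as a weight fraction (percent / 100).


dM = 1.9/100 = 0.019
strain = beta_m * (1-Vf) * dM = 0.22 * 0.48 * 0.019 = 0.0020064

0.0020064


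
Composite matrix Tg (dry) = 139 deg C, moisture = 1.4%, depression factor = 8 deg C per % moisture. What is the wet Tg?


Tg_wet = Tg_dry - k*moisture = 139 - 8*1.4 = 127.8 deg C

127.8 deg C


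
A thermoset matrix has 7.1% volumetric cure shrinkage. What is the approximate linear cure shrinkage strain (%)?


Linear shrinkage ≈ vol_shrink/3 = 7.1/3 = 2.367%

2.367%


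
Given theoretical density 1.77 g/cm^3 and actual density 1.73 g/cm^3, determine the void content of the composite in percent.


Void% = (rho_theo - rho_actual)/rho_theo * 100 = (1.77 - 1.73)/1.77 * 100 = 2.26%

2.26%


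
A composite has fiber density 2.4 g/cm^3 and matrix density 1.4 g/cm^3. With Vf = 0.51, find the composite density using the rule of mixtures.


rho_c = rho_f*Vf + rho_m*(1-Vf) = 2.4*0.51 + 1.4*0.49 = 1.91 g/cm^3

1.91 g/cm^3


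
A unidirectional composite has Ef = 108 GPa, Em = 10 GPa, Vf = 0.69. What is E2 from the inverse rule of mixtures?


1/E2 = Vf/Ef + (1-Vf)/Em = 0.69/108 + 0.31/10
E2 = 26.75 GPa

26.75 GPa


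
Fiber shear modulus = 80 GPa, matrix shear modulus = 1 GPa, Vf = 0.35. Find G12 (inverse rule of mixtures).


1/G12 = Vf/Gf + (1-Vf)/Gm = 0.35/80 + 0.65/1
G12 = 1.53 GPa

1.53 GPa


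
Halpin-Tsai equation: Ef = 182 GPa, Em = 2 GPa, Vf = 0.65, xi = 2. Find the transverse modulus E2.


eta = (Ef/Em - 1)/(Ef/Em + xi) = (91.0 - 1)/(91.0 + 2) = 0.9677
E2 = Em*(1+xi*eta*Vf)/(1-eta*Vf) = 12.17 GPa

12.17 GPa


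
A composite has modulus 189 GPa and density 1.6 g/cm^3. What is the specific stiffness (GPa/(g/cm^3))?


Specific stiffness = E/rho = 189/1.6 = 118.1 GPa/(g/cm^3)

118.1 GPa/(g/cm^3)


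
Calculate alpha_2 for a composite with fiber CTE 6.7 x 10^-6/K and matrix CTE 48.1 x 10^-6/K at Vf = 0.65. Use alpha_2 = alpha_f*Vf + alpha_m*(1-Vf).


alpha_2 = alpha_f*Vf + alpha_m*(1-Vf) = 6.7*0.65 + 48.1*0.35 = 21.2 x 10^-6/K

21.2 x 10^-6/K


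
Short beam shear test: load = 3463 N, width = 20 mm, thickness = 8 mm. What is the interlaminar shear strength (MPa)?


ILSS = 3F/(4bh) = 3*3463/(4*20*8) = 16.23 MPa

16.23 MPa


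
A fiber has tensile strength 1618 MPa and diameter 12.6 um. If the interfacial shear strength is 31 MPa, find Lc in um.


Lc = sigma_f * d / (2 * tau_i) = 1618 * 12.6 / (2 * 31) = 328.8 um

328.8 um


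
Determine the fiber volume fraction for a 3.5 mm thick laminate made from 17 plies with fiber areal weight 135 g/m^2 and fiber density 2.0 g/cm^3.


Vf = n * FAW / (rho_f * h * 1000) = 17 * 135 / (2.0 * 3.5 * 1000) = 0.3279

0.3279


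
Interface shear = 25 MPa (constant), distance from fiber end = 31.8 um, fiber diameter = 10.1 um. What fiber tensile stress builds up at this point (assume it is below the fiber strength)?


Force balance: sigma_f * (pi*d^2/4) = tau * (pi*d) * x  ->  sigma_f = 4 * tau * x / d
sigma_f = 4 * 25 * 31.8 / 10.1 = 314.9 MPa

314.9 MPa


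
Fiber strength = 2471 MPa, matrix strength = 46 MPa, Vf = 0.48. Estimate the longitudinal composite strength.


sigma_1 = sigma_f*Vf + sigma_m*(1-Vf) = 2471*0.48 + 46*0.52 = 1210.0 MPa

1210.0 MPa


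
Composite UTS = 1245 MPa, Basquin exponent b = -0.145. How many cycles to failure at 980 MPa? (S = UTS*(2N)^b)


N = 0.5 * (S/UTS)^(1/b) = 0.5 * (980/1245)^(1/-0.145) = 2.6051 cycles

2.6051 cycles


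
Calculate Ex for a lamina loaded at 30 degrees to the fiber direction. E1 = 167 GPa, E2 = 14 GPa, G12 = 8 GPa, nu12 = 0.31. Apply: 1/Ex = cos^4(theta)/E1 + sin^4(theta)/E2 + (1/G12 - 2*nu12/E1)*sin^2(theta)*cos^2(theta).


cos^4(30) = 0.5625, sin^4(30) = 0.0625, sin^2(30)*cos^2(30) = 0.1875
1/G12 - 2*nu12/E1 = 1/8 - 2*0.31/167 = 0.121287 GPa^-1
1/Ex = 0.5625/167 + 0.0625/14 + 0.121287*0.1875 = 0.0305739 GPa^-1
Ex = 32.71 GPa

32.71 GPa


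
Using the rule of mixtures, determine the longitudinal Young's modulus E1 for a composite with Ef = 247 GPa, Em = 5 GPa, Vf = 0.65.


E1 = Ef*Vf + Em*(1-Vf) = 247*0.65 + 5*0.35 = 162.3 GPa

162.3 GPa


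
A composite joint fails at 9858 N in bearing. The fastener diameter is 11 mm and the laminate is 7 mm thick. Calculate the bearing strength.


sigma_br = F/(d*h) = 9858/(11*7) = 128.0 MPa

128.0 MPa


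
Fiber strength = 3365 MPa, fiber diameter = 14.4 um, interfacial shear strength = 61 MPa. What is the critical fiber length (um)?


Lc = sigma_f * d / (2 * tau_i) = 3365 * 14.4 / (2 * 61) = 397.2 um

397.2 um


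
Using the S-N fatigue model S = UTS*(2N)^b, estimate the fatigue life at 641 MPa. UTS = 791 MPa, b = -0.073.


N = 0.5 * (S/UTS)^(1/b) = 0.5 * (641/791)^(1/-0.073) = 8.9106 cycles

8.9106 cycles


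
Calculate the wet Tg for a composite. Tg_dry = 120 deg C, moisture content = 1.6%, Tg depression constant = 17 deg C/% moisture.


Tg_wet = Tg_dry - k*moisture = 120 - 17*1.6 = 92.8 deg C

92.8 deg C


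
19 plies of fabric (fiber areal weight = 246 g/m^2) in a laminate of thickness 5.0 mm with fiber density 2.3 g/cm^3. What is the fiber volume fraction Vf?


Vf = n * FAW / (rho_f * h * 1000) = 19 * 246 / (2.3 * 5.0 * 1000) = 0.4064

0.4064


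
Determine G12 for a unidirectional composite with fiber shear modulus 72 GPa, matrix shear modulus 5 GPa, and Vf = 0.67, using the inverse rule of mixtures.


1/G12 = Vf/Gf + (1-Vf)/Gm = 0.67/72 + 0.33/5
G12 = 13.28 GPa

13.28 GPa


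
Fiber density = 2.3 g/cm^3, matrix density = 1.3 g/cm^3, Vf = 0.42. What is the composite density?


rho_c = rho_f*Vf + rho_m*(1-Vf) = 2.3*0.42 + 1.3*0.58 = 1.72 g/cm^3

1.72 g/cm^3


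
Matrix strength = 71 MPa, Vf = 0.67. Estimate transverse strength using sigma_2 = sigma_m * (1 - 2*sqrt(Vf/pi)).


factor = 1 - 2*sqrt(0.67/pi) = 0.0764
sigma_2 = 71 * 0.0764 = 5.42 MPa

5.42 MPa


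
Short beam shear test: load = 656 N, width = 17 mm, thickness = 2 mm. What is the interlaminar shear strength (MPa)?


ILSS = 3F/(4bh) = 3*656/(4*17*2) = 14.47 MPa

14.47 MPa


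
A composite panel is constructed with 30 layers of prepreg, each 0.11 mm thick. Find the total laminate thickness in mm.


h = n * t_ply = 30 * 0.11 = 3.3 mm

3.3 mm


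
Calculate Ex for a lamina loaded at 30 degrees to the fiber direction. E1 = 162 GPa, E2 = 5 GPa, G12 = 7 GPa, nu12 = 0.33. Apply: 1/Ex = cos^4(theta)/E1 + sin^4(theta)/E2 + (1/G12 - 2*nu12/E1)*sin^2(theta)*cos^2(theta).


cos^4(30) = 0.5625, sin^4(30) = 0.0625, sin^2(30)*cos^2(30) = 0.1875
1/G12 - 2*nu12/E1 = 1/7 - 2*0.33/162 = 0.138783 GPa^-1
1/Ex = 0.5625/162 + 0.0625/5 + 0.138783*0.1875 = 0.041994 GPa^-1
Ex = 23.81 GPa

23.81 GPa


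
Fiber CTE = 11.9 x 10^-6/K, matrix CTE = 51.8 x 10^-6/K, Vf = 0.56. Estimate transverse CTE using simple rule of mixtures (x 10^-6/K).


alpha_2 = alpha_f*Vf + alpha_m*(1-Vf) = 11.9*0.56 + 51.8*0.44 = 29.5 x 10^-6/K

29.5 x 10^-6/K


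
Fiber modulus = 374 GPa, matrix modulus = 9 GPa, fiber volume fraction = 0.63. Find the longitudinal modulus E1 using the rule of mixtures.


E1 = Ef*Vf + Em*(1-Vf) = 374*0.63 + 9*0.37 = 238.95 GPa

238.95 GPa


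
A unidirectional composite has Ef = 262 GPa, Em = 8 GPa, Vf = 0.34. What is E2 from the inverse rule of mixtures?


1/E2 = Vf/Ef + (1-Vf)/Em = 0.34/262 + 0.66/8
E2 = 11.93 GPa

11.93 GPa


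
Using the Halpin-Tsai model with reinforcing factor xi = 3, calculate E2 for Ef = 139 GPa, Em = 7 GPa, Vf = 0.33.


eta = (Ef/Em - 1)/(Ef/Em + xi) = (19.8571 - 1)/(19.8571 + 3) = 0.825
E2 = Em*(1+xi*eta*Vf)/(1-eta*Vf) = 17.47 GPa

17.47 GPa


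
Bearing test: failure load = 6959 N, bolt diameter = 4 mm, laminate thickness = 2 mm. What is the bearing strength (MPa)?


sigma_br = F/(d*h) = 6959/(4*2) = 869.9 MPa

869.9 MPa


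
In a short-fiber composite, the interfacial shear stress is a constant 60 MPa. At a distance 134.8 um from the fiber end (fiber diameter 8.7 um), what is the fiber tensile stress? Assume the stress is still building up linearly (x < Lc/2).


Force balance: sigma_f * (pi*d^2/4) = tau * (pi*d) * x  ->  sigma_f = 4 * tau * x / d
sigma_f = 4 * 60 * 134.8 / 8.7 = 3718.6 MPa

3718.6 MPa


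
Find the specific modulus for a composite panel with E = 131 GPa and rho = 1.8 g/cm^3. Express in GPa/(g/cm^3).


Specific stiffness = E/rho = 131/1.8 = 72.8 GPa/(g/cm^3)

72.8 GPa/(g/cm^3)


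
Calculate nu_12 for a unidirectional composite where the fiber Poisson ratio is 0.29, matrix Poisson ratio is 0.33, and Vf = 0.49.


nu_12 = nu_f*Vf + nu_m*(1-Vf) = 0.29*0.49 + 0.33*0.51 = 0.3104

0.3104


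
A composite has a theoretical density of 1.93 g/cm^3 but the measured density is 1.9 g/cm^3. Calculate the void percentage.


Void% = (rho_theo - rho_actual)/rho_theo * 100 = (1.93 - 1.9)/1.93 * 100 = 1.55%

1.55%


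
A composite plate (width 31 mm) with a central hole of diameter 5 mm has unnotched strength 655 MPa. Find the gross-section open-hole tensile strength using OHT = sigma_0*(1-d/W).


OHT = sigma_0*(1-d/W) = 655*(1-5/31) = 549.4 MPa

549.4 MPa


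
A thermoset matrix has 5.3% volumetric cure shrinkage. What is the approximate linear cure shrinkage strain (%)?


Linear shrinkage ≈ vol_shrink/3 = 5.3/3 = 1.767%

1.767%


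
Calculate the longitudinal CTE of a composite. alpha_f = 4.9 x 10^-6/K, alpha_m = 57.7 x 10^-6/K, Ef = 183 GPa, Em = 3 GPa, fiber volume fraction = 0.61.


E1 = Ef*Vf + Em*(1-Vf) = 112.8
alpha_1 = (alpha_f*Ef*Vf + alpha_m*Em*(1-Vf))/E1 = 5.45 x 10^-6/K

5.45 x 10^-6/K


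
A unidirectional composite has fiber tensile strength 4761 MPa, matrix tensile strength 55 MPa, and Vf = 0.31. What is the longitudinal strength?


sigma_1 = sigma_f*Vf + sigma_m*(1-Vf) = 4761*0.31 + 55*0.69 = 1513.9 MPa

1513.9 MPa


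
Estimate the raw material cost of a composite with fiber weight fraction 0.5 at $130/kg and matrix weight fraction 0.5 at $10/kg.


Cost = cost_f*Wf + cost_m*Wm = 130*0.5 + 10*0.5 = $70.0/kg

$70.0/kg


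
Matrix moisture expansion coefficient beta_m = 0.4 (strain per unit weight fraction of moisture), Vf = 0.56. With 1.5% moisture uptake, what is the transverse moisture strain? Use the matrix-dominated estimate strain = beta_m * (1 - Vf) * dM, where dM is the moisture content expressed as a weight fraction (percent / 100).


dM = 1.5/100 = 0.015
strain = beta_m * (1-Vf) * dM = 0.4 * 0.44 * 0.015 = 0.00264

0.00264


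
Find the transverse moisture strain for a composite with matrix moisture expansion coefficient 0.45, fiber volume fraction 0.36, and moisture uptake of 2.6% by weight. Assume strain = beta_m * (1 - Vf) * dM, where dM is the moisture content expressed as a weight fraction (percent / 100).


dM = 2.6/100 = 0.026
strain = beta_m * (1-Vf) * dM = 0.45 * 0.64 * 0.026 = 0.007488

0.007488


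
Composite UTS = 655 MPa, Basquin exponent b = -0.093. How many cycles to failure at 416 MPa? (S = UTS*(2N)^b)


N = 0.5 * (S/UTS)^(1/b) = 0.5 * (416/655)^(1/-0.093) = 65.8932 cycles

65.8932 cycles


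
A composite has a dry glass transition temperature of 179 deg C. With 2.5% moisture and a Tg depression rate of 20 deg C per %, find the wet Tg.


Tg_wet = Tg_dry - k*moisture = 179 - 20*2.5 = 129.0 deg C

129.0 deg C


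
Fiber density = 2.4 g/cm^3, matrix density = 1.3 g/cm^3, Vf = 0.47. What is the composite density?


rho_c = rho_f*Vf + rho_m*(1-Vf) = 2.4*0.47 + 1.3*0.53 = 1.817 g/cm^3

1.817 g/cm^3


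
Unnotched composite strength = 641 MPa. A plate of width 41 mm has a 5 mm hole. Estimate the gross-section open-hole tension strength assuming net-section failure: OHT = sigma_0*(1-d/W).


OHT = sigma_0*(1-d/W) = 641*(1-5/41) = 562.8 MPa

562.8 MPa


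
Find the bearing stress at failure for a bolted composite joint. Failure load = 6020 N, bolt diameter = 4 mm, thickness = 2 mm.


sigma_br = F/(d*h) = 6020/(4*2) = 752.5 MPa

752.5 MPa


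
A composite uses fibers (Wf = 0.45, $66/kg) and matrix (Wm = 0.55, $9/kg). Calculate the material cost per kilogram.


Cost = cost_f*Wf + cost_m*Wm = 66*0.45 + 9*0.55 = $34.65/kg

$34.65/kg


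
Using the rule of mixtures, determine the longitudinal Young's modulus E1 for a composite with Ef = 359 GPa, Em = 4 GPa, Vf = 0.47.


E1 = Ef*Vf + Em*(1-Vf) = 359*0.47 + 4*0.53 = 170.85 GPa

170.85 GPa


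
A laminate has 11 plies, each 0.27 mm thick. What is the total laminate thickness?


h = n * t_ply = 11 * 0.27 = 2.97 mm

2.97 mm


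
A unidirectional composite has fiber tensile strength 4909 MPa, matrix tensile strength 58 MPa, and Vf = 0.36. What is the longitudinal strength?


sigma_1 = sigma_f*Vf + sigma_m*(1-Vf) = 4909*0.36 + 58*0.64 = 1804.4 MPa

1804.4 MPa


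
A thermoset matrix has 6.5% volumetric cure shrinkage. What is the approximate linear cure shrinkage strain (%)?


Linear shrinkage ≈ vol_shrink/3 = 6.5/3 = 2.167%

2.167%


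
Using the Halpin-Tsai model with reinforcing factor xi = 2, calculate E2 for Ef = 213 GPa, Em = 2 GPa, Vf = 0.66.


eta = (Ef/Em - 1)/(Ef/Em + xi) = (106.5 - 1)/(106.5 + 2) = 0.9724
E2 = Em*(1+xi*eta*Vf)/(1-eta*Vf) = 12.75 GPa

12.75 GPa
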